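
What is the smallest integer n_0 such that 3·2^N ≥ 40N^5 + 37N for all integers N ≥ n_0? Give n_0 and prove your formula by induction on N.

n_0 = 28

At N = 27: 402653184 < 573957279, so the inequality fails and n_0 ≥ 28. We prove 3·2^N ≥ 40N^5 + 37N for all N ≥ 28.
Base case (N = 28): 3·2^N = 805306368 and 40N^5 + 37N = 688415756, so 805306368 ≥ 688415756.
For the inductive step, assume it holds for an arbitrary i ≥ 28, so 3·2^i ≥ 40i^5 + 37i.
Then 3·2^(i + 1) = 2·(3·2^i) ≥ 2·(40i^5 + 37i).
Also, for i ≥ 28 we have 2·(40i^5 + 37i) ≥ 40(i+1)^5 + 37(i+1), since 2·(40i^5 + 37i) − (40(i+1)^5 + 37(i+1)) = 40i^5 - 200i^4 - 400i^3 - 400i^2 - 163i - 77, which is nonnegative for all i ≥ 28.
Combining, 3·2^(i + 1) ≥ 40(i+1)^5 + 37(i+1).
Hence, by induction on N, the claim holds for every N ≥ 28.
Hence the smallest such n_0 is 28.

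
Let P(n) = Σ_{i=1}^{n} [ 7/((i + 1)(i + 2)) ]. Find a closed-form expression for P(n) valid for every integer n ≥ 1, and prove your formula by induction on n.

P(n) = 7n/(2(n + 2))

We claim P(n) = 7n/(2(n + 2)) for all n ≥ 1.
For the base case n = 1: P(1) = 7/6, and the closed form gives 7/6. They agree.
Suppose the result is true for n = i, so P(i) = 7i/(2(i + 2)).
Then P(i+1) = P(i) + (7/((i + 2)(i + 3))) = (7i/(2(i + 2))) + (7/((i + 2)(i + 3))).
Simplifying, P(i+1) = 7(i + 1)/(2(i + 3)) = 7(i+1)/(2((i+1) + 2)),
which is the closed form with n = i+1.
Hence, by induction on n, the claim holds for every n ≥ 1.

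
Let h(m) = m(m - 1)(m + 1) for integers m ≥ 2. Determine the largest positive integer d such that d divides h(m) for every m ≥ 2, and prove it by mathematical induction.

Computing the first values: h(2) = 6 and h(3) = 24; gcd(6, 24) = 6, so d ≤ 6.
We prove 6 | m(m - 1)(m + 1) for all m ≥ 2 by induction on m.
When m = 2: h(2) = 6 = 6·(1), so 6 | h(2).
Inductive step: assume the claim holds for m = k, i.e. 6 | h(k). Then
h(k+1) − h(k) = k·(k+1)·(k+2) − (k-1)·k·(k+1) = k·(k+1)·[(k+2) − (k-1)] = 3·k·(k+1). The product of 2 consecutive integers is divisible by (2)! = 2, so h(k+1) − h(k) is divisible by 3·2 = 6. By the inductive hypothesis 6 | h(k), hence 6 | h(k+1).
By the principle of mathematical induction, the result holds for all m ≥ 2.
Therefore the largest such d is 6.

d = 6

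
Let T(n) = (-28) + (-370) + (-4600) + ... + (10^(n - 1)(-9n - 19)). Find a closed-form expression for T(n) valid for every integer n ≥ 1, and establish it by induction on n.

We claim T(n) = -10^n(n + 2) + 2 for all n ≥ 1.
For the base case n = 1: T(1) = -28, and the closed form gives -28. They agree.
Inductive step: assume the claim holds for n = i, so T(i) = -10^i(i + 2) + 2.
Then T(i+1) = T(i) + (10^i(-9i - 28)) = (-10^i(i + 2) + 2) + (10^i(-9i - 28)).
Simplifying, T(i+1) = -10·10^i·i - 30·10^i + 2 = -10^(i+1)((i+1) + 2) + 2,
which is the closed form with n = i+1.
This completes the induction.

T(n) = -10^n(n + 2) + 2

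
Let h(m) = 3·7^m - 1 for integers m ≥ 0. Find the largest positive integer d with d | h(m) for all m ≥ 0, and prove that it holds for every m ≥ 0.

Computing the first values: h(0) = 2 and h(1) = 20; gcd(2, 20) = 2, so d ≤ 2.
We prove 2 | 3·7^m - 1 for all m ≥ 0 by induction on m.
Base step (m = 0): h(0) = 2 = 2·(1), so 2 | h(0).
For the inductive step, assume it holds for an arbitrary k ≥ 0, i.e. 2 | h(k). Then
h(k+1) = 3·7^(k+1) - 1 = 7·(3·7^k - 1) + 6 = 7·h(k) + 6. The first term is divisible by 2 by the inductive hypothesis, and 6 is divisible by 2. Hence 2 | h(k+1).
By the principle of mathematical induction, the result holds for all m ≥ 0.
Therefore the largest such d is 2.

d = 2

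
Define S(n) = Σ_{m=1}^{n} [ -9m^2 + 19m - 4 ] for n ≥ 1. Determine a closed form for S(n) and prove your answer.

S(n) = -n(3n^2 - 5n - 4)

We claim S(n) = -n(3n^2 - 5n - 4) for all n ≥ 1.
Base case (n = 1): S(1) = 6, and the closed form gives 6. They agree.
Suppose the result is true for n = m, so S(m) = m(-3m^2 + 5m + 4).
Then S(m+1) = S(m) + (-9m^2 + m + 6) = (m(-3m^2 + 5m + 4)) + (-9m^2 + m + 6).
Simplifying, S(m+1) = -(m + 1)(3m^2 + m - 6) = -(m+1)(3(m+1)^2 - 5(m+1) - 4),
which is the closed form with n = m+1.
By the principle of mathematical induction, the result holds for all n ≥ 1.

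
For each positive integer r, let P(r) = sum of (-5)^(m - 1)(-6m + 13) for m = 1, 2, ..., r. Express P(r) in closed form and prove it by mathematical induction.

We claim P(r) = (-5)^r(r - 2) + 2 for all r ≥ 1.
When r = 1: P(1) = 7, and the closed form gives 7. They agree.
Inductive step: assume the claim holds for r = m, so P(m) = (-5)^m(m - 2) + 2.
Then P(m+1) = P(m) + ((-5)^m(-6m + 7)) = ((-5)^m(m - 2) + 2) + ((-5)^m(-6m + 7)).
Simplifying, P(m+1) = (-5)^(m + 1)m - (-5)^(m + 1) + 2 = (-5)^(m+1)((m+1) - 2) + 2,
which is the closed form with r = m+1.
By the principle of mathematical induction, the result holds for all r ≥ 1.

P(r) = (-5)^r(r - 2) + 2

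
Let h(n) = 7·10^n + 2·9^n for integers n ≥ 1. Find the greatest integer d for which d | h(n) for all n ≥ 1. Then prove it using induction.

Computing the first values: h(1) = 88 and h(2) = 862; gcd(88, 862) = 2, so d ≤ 2.
We prove 2 | 7·10^n + 2·9^n for all n ≥ 1 by induction on n.
When n = 1: h(1) = 88 = 2·(44), so 2 | h(1).
Inductive step: assume the claim holds for n = p, i.e. 2 | h(p). Then
h(p+1) − 10·h(p) = (7·10^(p+1) + 2·9^(p+1)) − 10·(7·10^p + 2·9^p) = (2)·9^p·(9 − 10) = (-2)·9^p. Since 2 | h(p) by the inductive hypothesis, 2 | 10·h(p); and 2 | -2 since -2 = 2·-1. Therefore 2 | h(p+1).
Hence, by induction on n, the claim holds for every n ≥ 1.
Therefore the largest such d is 2.

d = 2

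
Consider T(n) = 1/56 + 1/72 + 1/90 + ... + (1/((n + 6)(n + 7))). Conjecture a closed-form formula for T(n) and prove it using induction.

We claim T(n) = n/(7(n + 7)) for all n ≥ 1.
When n = 1: T(1) = 1/56, and the closed form gives 1/56. They agree.
For the inductive step, assume it holds for an arbitrary p ≥ 1, so T(p) = p/(7(p + 7)).
Then T(p+1) = T(p) + (1/((p + 7)(p + 8))) = (p/(7(p + 7))) + (1/((p + 7)(p + 8))).
Simplifying, T(p+1) = (p + 1)/(7(p + 8)) = (p+1)/(7((p+1) + 7)),
which is the closed form with n = p+1.
By induction, the statement is established for all n ≥ 1.

T(n) = n/(7(n + 7))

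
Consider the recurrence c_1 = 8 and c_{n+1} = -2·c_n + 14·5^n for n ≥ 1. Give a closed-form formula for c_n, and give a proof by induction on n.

Computing the first terms: c_1 = 8, c_2 = 54, c_3 = 242. This suggests c_n = (-2)^n + 2·5^n.
When n = 1: the formula gives 8 = 8 = c_1.
Inductive step: assume the claim holds for n = j, so c_j = (-2)^j + 2·5^j.
Then c_{j+1} = -2·c_j + 14·5^j = -2·((-2)^j + 2·5^j) + 14·5^j = (-2)^(j + 1) + 2·5^(j + 1),
which is the claimed formula at n = j+1.
Hence, by induction on n, the claim holds for every n ≥ 1.

c_n = (-2)^n + 2·5^n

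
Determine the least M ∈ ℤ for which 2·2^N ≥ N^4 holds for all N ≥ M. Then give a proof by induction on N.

At N = 14: 32768 < 38416, so the inequality fails and M ≥ 15. We prove 2·2^N ≥ N^4 for all N ≥ 15.
For the base case N = 15: 2·2^N = 65536 and N^4 = 50625, so 65536 ≥ 50625.
Suppose the result is true for N = k, so 2·2^k ≥ k^4.
Then 2·2^(k + 1) = 2·(2·2^k) ≥ 2·(k^4).
Also, for k ≥ 15 we have 2·(k^4) ≥ (k+1)^4, since 2 ≥ (1 + 1/k)^4 for all k ≥ 15.
Combining, 2·2^(k + 1) ≥ (k+1)^4.
Hence, by induction on N, the claim holds for every N ≥ 15.
Hence the smallest such M is 15.

M = 15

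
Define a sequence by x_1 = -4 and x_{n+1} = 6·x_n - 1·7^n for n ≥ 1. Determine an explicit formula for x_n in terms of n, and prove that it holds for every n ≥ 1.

Computing the first terms: x_1 = -4, x_2 = -31, x_3 = -235. This suggests x_n = 3·6^(n - 1) - 7^n.
Base case (n = 1): the formula gives -4 = -4 = x_1.
Inductive step: suppose the statement holds for some j ≥ 1, so x_j = 3·6^(j - 1) - 7^j.
Then x_{j+1} = 6·x_j - 1·7^j = 6·(3·6^(j - 1) - 7^j) - 1·7^j = 3·6^j - 7^(j + 1) = 3·6^((j+1) - 1) - 7^(j+1),
which is the claimed formula at n = j+1.
By induction, the statement is established for all n ≥ 1.

x_n = 3·6^(n - 1) - 7^n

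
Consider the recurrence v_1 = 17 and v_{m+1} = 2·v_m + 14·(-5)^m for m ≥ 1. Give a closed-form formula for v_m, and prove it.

v_m = -2(-5)^m + 7·2^(m - 1)

Computing the first terms: v_1 = 17, v_2 = -36, v_3 = 278. This suggests v_m = -2(-5)^m + 7·2^(m - 1).
Base case (m = 1): the formula gives 17 = 17 = v_1.
Suppose the result is true for m = j, so v_j = -2(-5)^j + 7·2^(j - 1).
Then v_{j+1} = 2·v_j + 14·(-5)^j = 2·(-2(-5)^j + 7·2^(j - 1)) + 14·(-5)^j = -2(-5)^(j + 1) + 7·2^j = -2(-5)^(j+1) + 7·2^((j+1) - 1),
which is the claimed formula at m = j+1.
By induction, the statement is established for all m ≥ 1.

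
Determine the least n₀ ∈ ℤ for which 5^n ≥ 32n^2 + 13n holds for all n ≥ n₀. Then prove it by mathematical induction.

n₀ = 4

At n = 3: 125 < 327, so the inequality fails and n₀ ≥ 4. We prove 5^n ≥ 32n^2 + 13n for all n ≥ 4.
For the base case n = 4: 5^n = 625 and 32n^2 + 13n = 564, so 625 ≥ 564.
Inductive step: assume the claim holds for n = k, so 5^k ≥ 32k^2 + 13k.
Then 5^(k + 1) = 5·(5^k) ≥ 5·(32k^2 + 13k).
Also, for k ≥ 4 we have 5·(32k^2 + 13k) ≥ 32(k+1)^2 + 13(k+1), since 5·(32k^2 + 13k) − (32(k+1)^2 + 13(k+1)) = 128k^2 - 12k - 45, which is nonnegative for all k ≥ 4.
Combining, 5^(k + 1) ≥ 32(k+1)^2 + 13(k+1).
This completes the induction.
Hence the smallest such n₀ is 4.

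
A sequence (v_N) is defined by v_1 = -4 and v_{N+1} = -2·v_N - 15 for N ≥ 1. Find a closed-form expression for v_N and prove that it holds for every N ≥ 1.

Computing the first terms: v_1 = -4, v_2 = -7, v_3 = -1. This suggests v_N = (-2)^(N - 1) - 5.
Base case (N = 1): the formula gives -4 = -4 = v_1.
Inductive step: assume the claim holds for N = r, so v_r = (-2)^(r - 1) - 5.
Then v_{r+1} = -2·v_r - 15 = -2·((-2)^(r - 1) - 5) - 15 = (-2)^r - 5 = (-2)^((r+1) - 1) - 5,
which is the claimed formula at N = r+1.
By the principle of mathematical induction, the result holds for all N ≥ 1.

v_N = (-2)^(N - 1) - 5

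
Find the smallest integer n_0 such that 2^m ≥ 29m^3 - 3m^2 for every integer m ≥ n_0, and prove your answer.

At m = 17: 131072 < 141610, so the inequality fails and n_0 ≥ 18. We prove 2^m ≥ 29m^3 - 3m^2 for all m ≥ 18.
When m = 18: 2^m = 262144 and 29m^3 - 3m^2 = 168156, so 262144 ≥ 168156.
For the inductive step, assume it holds for an arbitrary k ≥ 18, so 2^k ≥ 29k^3 - 3k^2.
Then 2^(k + 1) = 2·(2^k) ≥ 2·(29k^3 - 3k^2).
Also, for k ≥ 18 we have 2·(29k^3 - 3k^2) ≥ 29(k+1)^3 - 3(k+1)^2, since 2·(29k^3 - 3k^2) − (29(k+1)^3 - 3(k+1)^2) = 29k^3 - 90k^2 - 81k - 26, which is nonnegative for all k ≥ 18.
Combining, 2^(k + 1) ≥ 29(k+1)^3 - 3(k+1)^2.
By induction, the statement is established for all m ≥ 18.
Hence the smallest such n_0 is 18.

n_0 = 18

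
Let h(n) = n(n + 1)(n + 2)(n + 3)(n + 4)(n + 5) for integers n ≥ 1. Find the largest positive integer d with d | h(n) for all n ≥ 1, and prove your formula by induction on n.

Computing the first values: h(1) = 720 and h(2) = 5040; gcd(720, 5040) = 720, so d ≤ 720.
We prove 720 | n(n + 1)(n + 2)(n + 3)(n + 4)(n + 5) for all n ≥ 1 by induction on n.
For the base case n = 1: h(1) = 720 = 720·(1), so 720 | h(1).
Suppose the result is true for n = p, i.e. 720 | h(p). Then
h(p+1) − h(p) = (p+1)·(p+2)·(p+3)·(p+4)·(p+5)·(p+6) − p·(p+1)·(p+2)·(p+3)·(p+4)·(p+5) = (p+1)·(p+2)·(p+3)·(p+4)·(p+5)·[(p+6) − p] = 6·(p+1)·(p+2)·(p+3)·(p+4)·(p+5). The product of 5 consecutive integers is divisible by (5)! = 120, so h(p+1) − h(p) is divisible by 6·120 = 720. By the inductive hypothesis 720 | h(p), hence 720 | h(p+1).
By the principle of mathematical induction, the result holds for all n ≥ 1.
Therefore the largest such d is 720.

d = 720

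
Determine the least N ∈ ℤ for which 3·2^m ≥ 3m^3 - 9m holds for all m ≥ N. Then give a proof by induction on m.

N = 10

At m = 9: 1536 < 2106, so the inequality fails and N ≥ 10. We prove 3·2^m ≥ 3m^3 - 9m for all m ≥ 10.
Base case (m = 10): 3·2^m = 3072 and 3m^3 - 9m = 2910, so 3072 ≥ 2910.
Inductive step: suppose the statement holds for some j ≥ 10, so 3·2^j ≥ 3j^3 - 9j.
Then 3·2^(j + 1) = 2·(3·2^j) ≥ 2·(3j^3 - 9j).
Also, for j ≥ 10 we have 2·(3j^3 - 9j) ≥ 3(j+1)^3 - 9(j+1), since 2·(3j^3 - 9j) − (3(j+1)^3 - 9(j+1)) = 3j^3 - 9j^2 - 18j + 6, which is nonnegative for all j ≥ 10.
Combining, 3·2^(j + 1) ≥ 3(j+1)^3 - 9(j+1).
Hence, by induction on m, the claim holds for every m ≥ 10.
Hence the smallest such N is 10.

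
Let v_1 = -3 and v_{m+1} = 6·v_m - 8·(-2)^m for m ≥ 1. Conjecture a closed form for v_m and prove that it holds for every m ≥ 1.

v_m = (-2)^m - 6^(m - 1)

Computing the first terms: v_1 = -3, v_2 = -2, v_3 = -44. This suggests v_m = (-2)^m - 6^(m - 1).
Base step (m = 1): the formula gives -3 = -3 = v_1.
Inductive step: assume the claim holds for m = p, so v_p = (-2)^p - 6^(p - 1).
Then v_{p+1} = 6·v_p - 8·(-2)^p = 6·((-2)^p - 6^(p - 1)) - 8·(-2)^p = (-2)^(p + 1) - 6^p = (-2)^(p+1) - 6^((p+1) - 1),
which is the claimed formula at m = p+1.
This completes the induction.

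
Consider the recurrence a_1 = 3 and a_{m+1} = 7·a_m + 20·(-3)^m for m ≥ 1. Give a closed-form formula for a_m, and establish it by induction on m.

a_m = -2(-3)^m - 3·7^(m - 1)

Computing the first terms: a_1 = 3, a_2 = -39, a_3 = -93. This suggests a_m = -2(-3)^m - 3·7^(m - 1).
Base case (m = 1): the formula gives 3 = 3 = a_1.
Suppose the result is true for m = r, so a_r = -2(-3)^r - 3·7^(r - 1).
Then a_{r+1} = 7·a_r + 20·(-3)^r = 7·(-2(-3)^r - 3·7^(r - 1)) + 20·(-3)^r = -2(-3)^(r + 1) - 3·7^r = -2(-3)^(r+1) - 3·7^((r+1) - 1),
which is the claimed formula at m = r+1.
By induction, the statement is established for all m ≥ 1.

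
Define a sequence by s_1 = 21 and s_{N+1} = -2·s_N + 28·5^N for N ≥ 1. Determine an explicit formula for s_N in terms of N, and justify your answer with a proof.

Computing the first terms: s_1 = 21, s_2 = 98, s_3 = 504. This suggests s_N = (-2)^(N - 1) + 4·5^N.
For the base case N = 1: the formula gives 21 = 21 = s_1.
Inductive step: assume the claim holds for N = p, so s_p = (-2)^(p - 1) + 4·5^p.
Then s_{p+1} = -2·s_p + 28·5^p = -2·((-2)^(p - 1) + 4·5^p) + 28·5^p = (-2)^p + 4·5^(p + 1) = (-2)^((p+1) - 1) + 4·5^(p+1),
which is the claimed formula at N = p+1.
By the principle of mathematical induction, the result holds for all N ≥ 1.

s_N = (-2)^(N - 1) + 4·5^N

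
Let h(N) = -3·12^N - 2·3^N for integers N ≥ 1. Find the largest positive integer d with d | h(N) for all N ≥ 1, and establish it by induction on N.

Computing the first values: h(1) = -42 and h(2) = -450; gcd(-42, -450) = 6, so d ≤ 6.
We prove 6 | -3·12^N - 2·3^N for all N ≥ 1 by induction on N.
Base case (N = 1): h(1) = -42 = 6·(-7), so 6 | h(1).
For the inductive step, assume it holds for an arbitrary m ≥ 1, i.e. 6 | h(m). Then
h(m+1) − 12·h(m) = (-3·12^(m+1) - 2·3^(m+1)) − 12·(-3·12^m - 2·3^m) = (-2)·3^m·(3 − 12) = (18)·3^m. Since 6 | h(m) by the inductive hypothesis, 6 | 12·h(m); and 6 | 18 since 18 = 6·3. Therefore 6 | h(m+1).
Hence, by induction on N, the claim holds for every N ≥ 1.
Therefore the largest such d is 6.

d = 6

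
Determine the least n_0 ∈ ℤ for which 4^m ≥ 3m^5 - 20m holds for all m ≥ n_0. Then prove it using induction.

n_0 = 9

At m = 8: 65536 < 98144, so the inequality fails and n_0 ≥ 9. We prove 4^m ≥ 3m^5 - 20m for all m ≥ 9.
Base case (m = 9): 4^m = 262144 and 3m^5 - 20m = 176967, so 262144 ≥ 176967.
For the inductive step, assume it holds for an arbitrary j ≥ 9, so 4^j ≥ 3j^5 - 20j.
Then 4^(j + 1) = 4·(4^j) ≥ 4·(3j^5 - 20j).
Also, for j ≥ 9 we have 4·(3j^5 - 20j) ≥ 3(j+1)^5 - 20(j+1), since 4·(3j^5 - 20j) − (3(j+1)^5 - 20(j+1)) = 9j^5 - 15j^4 - 30j^3 - 30j^2 - 75j + 17, which is nonnegative for all j ≥ 9.
Combining, 4^(j + 1) ≥ 3(j+1)^5 - 20(j+1).
This completes the induction.
Hence the smallest such n_0 is 9.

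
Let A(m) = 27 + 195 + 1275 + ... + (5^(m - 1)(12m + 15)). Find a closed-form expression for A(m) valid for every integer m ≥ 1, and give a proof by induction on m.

A(m) = 3·5^m(m + 1) - 3

We claim A(m) = 3·5^m(m + 1) - 3 for all m ≥ 1.
For the base case m = 1: A(1) = 27, and the closed form gives 27. They agree.
Suppose the result is true for m = r, so A(r) = 3·5^r(r + 1) - 3.
Then A(r+1) = A(r) + (5^r(12r + 27)) = (3·5^r(r + 1) - 3) + (5^r(12r + 27)).
Simplifying, A(r+1) = 15·5^r·r + 30·5^r - 3 = 3·5^(r+1)((r+1) + 1) - 3,
which is the closed form with m = r+1.
By induction, the statement is established for all m ≥ 1.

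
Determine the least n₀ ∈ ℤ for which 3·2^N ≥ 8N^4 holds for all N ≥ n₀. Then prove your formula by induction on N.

At N = 18: 786432 < 839808, so the inequality fails and n₀ ≥ 19. We prove 3·2^N ≥ 8N^4 for all N ≥ 19.
Base step (N = 19): 3·2^N = 1572864 and 8N^4 = 1042568, so 1572864 ≥ 1042568.
Inductive step: suppose the statement holds for some k ≥ 19, so 3·2^k ≥ 8k^4.
Then 3·2^(k + 1) = 2·(3·2^k) ≥ 2·(8k^4).
Also, for k ≥ 19 we have 2·(8k^4) ≥ 8(k+1)^4, since 2 ≥ (1 + 1/k)^4 for all k ≥ 19.
Combining, 3·2^(k + 1) ≥ 8(k+1)^4.
Hence, by induction on N, the claim holds for every N ≥ 19.
Hence the smallest such n₀ is 19.

n₀ = 19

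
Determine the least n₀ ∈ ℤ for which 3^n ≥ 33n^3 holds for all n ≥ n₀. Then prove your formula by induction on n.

At n = 9: 19683 < 24057, so the inequality fails and n₀ ≥ 10. We prove 3^n ≥ 33n^3 for all n ≥ 10.
For the base case n = 10: 3^n = 59049 and 33n^3 = 33000, so 59049 ≥ 33000.
Inductive step: suppose the statement holds for some i ≥ 10, so 3^i ≥ 33i^3.
Then 3^(i + 1) = 3·(3^i) ≥ 3·(33i^3).
Also, for i ≥ 10 we have 3·(33i^3) ≥ 33(i+1)^3, since 3 ≥ (1 + 1/i)^3 for all i ≥ 10.
Combining, 3^(i + 1) ≥ 33(i+1)^3.
This completes the induction.
Hence the smallest such n₀ is 10.

n₀ = 10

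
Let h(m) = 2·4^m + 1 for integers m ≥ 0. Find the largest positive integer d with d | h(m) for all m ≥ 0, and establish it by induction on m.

d = 3

Computing the first values: h(0) = 3 and h(1) = 9; gcd(3, 9) = 3, so d ≤ 3.
We prove 3 | 2·4^m + 1 for all m ≥ 0 by induction on m.
For the base case m = 0: h(0) = 3 = 3·(1), so 3 | h(0).
Inductive step: suppose the statement holds for some p ≥ 0, i.e. 3 | h(p). Then
h(p+1) = 2·4^(p+1) + 1 = 4·(2·4^p + 1) - 3 = 4·h(p) - 3. The first term is divisible by 3 by the inductive hypothesis, and -3 is divisible by 3. Hence 3 | h(p+1).
By the principle of mathematical induction, the result holds for all m ≥ 0.
Therefore the largest such d is 3.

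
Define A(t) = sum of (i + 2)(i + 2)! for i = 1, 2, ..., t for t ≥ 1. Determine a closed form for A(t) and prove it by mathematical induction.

A(t) = (t + 3)! - 6

We claim A(t) = (t + 3)! - 6 for all t ≥ 1.
When t = 1: A(1) = 18, and the closed form gives 18. They agree.
Suppose the result is true for t = i, so A(i) = (i + 3)! - 6.
Then A(i+1) = A(i) + ((i + 3)(i + 3)!) = ((i + 3)! - 6) + ((i + 3)(i + 3)!).
Simplifying, A(i+1) = ((i+1) + 3)! - 6,
which is the closed form with t = i+1.
By induction, the statement is established for all t ≥ 1.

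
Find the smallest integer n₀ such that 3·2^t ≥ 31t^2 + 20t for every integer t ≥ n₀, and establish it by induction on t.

n₀ = 11

At t = 10: 3072 < 3300, so the inequality fails and n₀ ≥ 11. We prove 3·2^t ≥ 31t^2 + 20t for all t ≥ 11.
When t = 11: 3·2^t = 6144 and 31t^2 + 20t = 3971, so 6144 ≥ 3971.
Inductive step: suppose the statement holds for some r ≥ 11, so 3·2^r ≥ 31r^2 + 20r.
Then 3·2^(r + 1) = 2·(3·2^r) ≥ 2·(31r^2 + 20r).
Also, for r ≥ 11 we have 2·(31r^2 + 20r) ≥ 31(r+1)^2 + 20(r+1), since 2·(31r^2 + 20r) − (31(r+1)^2 + 20(r+1)) = 31r^2 - 42r - 51, which is nonnegative for all r ≥ 11.
Combining, 3·2^(r + 1) ≥ 31(r+1)^2 + 20(r+1).
By induction, the statement is established for all t ≥ 11.
Hence the smallest such n₀ is 11.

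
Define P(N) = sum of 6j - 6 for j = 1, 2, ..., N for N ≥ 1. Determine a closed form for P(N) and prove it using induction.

We claim P(N) = 3N(N - 1) for all N ≥ 1.
Base step (N = 1): P(1) = 0, and the closed form gives 0. They agree.
Inductive step: suppose the statement holds for some j ≥ 1, so P(j) = 3j(j - 1).
Then P(j+1) = P(j) + (6j) = (3j(j - 1)) + (6j).
Simplifying, P(j+1) = 3j(j + 1) = 3(j+1)((j+1) - 1),
which is the closed form with N = j+1.
This completes the induction.

P(N) = 3N(N - 1)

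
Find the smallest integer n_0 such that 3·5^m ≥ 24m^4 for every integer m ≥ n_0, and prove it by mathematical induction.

At m = 5: 9375 < 15000, so the inequality fails and n_0 ≥ 6. We prove 3·5^m ≥ 24m^4 for all m ≥ 6.
For the base case m = 6: 3·5^m = 46875 and 24m^4 = 31104, so 46875 ≥ 31104.
For the inductive step, assume it holds for an arbitrary k ≥ 6, so 3·5^k ≥ 24k^4.
Then 3·5^(k + 1) = 5·(3·5^k) ≥ 5·(24k^4).
Also, for k ≥ 6 we have 5·(24k^4) ≥ 24(k+1)^4, since 5 ≥ (1 + 1/k)^4 for all k ≥ 6.
Combining, 3·5^(k + 1) ≥ 24(k+1)^4.
Hence, by induction on m, the claim holds for every m ≥ 6.
Hence the smallest such n_0 is 6.

n_0 = 6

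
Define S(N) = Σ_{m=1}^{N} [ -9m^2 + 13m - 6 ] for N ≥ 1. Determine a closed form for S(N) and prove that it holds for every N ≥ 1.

S(N) = -N(3N^2 - 2N + 1)

We claim S(N) = -N(3N^2 - 2N + 1) for all N ≥ 1.
Base case (N = 1): S(1) = -2, and the closed form gives -2. They agree.
For the inductive step, assume it holds for an arbitrary m ≥ 1, so S(m) = m(-3m^2 + 2m - 1).
Then S(m+1) = S(m) + (13m - 9(m + 1)^2 + 7) = (m(-3m^2 + 2m - 1)) + (13m - 9(m + 1)^2 + 7).
Simplifying, S(m+1) = -(m + 1)(3m^2 + 4m + 2) = -(m+1)(3(m+1)^2 - 2(m+1) + 1),
which is the closed form with N = m+1.
By induction, the statement is established for all N ≥ 1.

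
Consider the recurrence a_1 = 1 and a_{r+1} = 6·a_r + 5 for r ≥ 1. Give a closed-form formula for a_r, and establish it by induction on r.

Computing the first terms: a_1 = 1, a_2 = 11, a_3 = 71. This suggests a_r = 2·6^(r - 1) - 1.
For the base case r = 1: the formula gives 1 = 1 = a_1.
Suppose the result is true for r = m, so a_m = 2·6^(m - 1) - 1.
Then a_{m+1} = 6·a_m + 5 = 6·(2·6^(m - 1) - 1) + 5 = 2·6^m - 1 = 2·6^((m+1) - 1) - 1,
which is the claimed formula at r = m+1.
This completes the induction.

a_r = 2·6^(r - 1) - 1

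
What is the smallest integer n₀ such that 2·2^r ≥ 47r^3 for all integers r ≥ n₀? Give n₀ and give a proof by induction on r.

At r = 16: 131072 < 192512, so the inequality fails and n₀ ≥ 17. We prove 2·2^r ≥ 47r^3 for all r ≥ 17.
Base step (r = 17): 2·2^r = 262144 and 47r^3 = 230911, so 262144 ≥ 230911.
For the inductive step, assume it holds for an arbitrary m ≥ 17, so 2·2^m ≥ 47m^3.
Then 2·2^(m + 1) = 2·(2·2^m) ≥ 2·(47m^3).
Also, for m ≥ 17 we have 2·(47m^3) ≥ 47(m+1)^3, since 2 ≥ (1 + 1/m)^3 for all m ≥ 17.
Combining, 2·2^(m + 1) ≥ 47(m+1)^3.
Hence, by induction on r, the claim holds for every r ≥ 17.
Hence the smallest such n₀ is 17.

n₀ = 17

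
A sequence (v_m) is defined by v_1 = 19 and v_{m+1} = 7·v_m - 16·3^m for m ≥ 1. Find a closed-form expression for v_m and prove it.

Computing the first terms: v_1 = 19, v_2 = 85, v_3 = 451. This suggests v_m = 4·3^m + 7^m.
Base case (m = 1): the formula gives 19 = 19 = v_1.
Inductive step: assume the claim holds for m = i, so v_i = 4·3^i + 7^i.
Then v_{i+1} = 7·v_i - 16·3^i = 7·(4·3^i + 7^i) - 16·3^i = 4·3^(i + 1) + 7^(i + 1),
which is the claimed formula at m = i+1.
This completes the induction.

v_m = 4·3^m + 7^m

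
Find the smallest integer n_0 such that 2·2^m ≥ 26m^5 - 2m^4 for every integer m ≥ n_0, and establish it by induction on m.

At m = 27: 268435456 < 372008700, so the inequality fails and n_0 ≥ 28. We prove 2·2^m ≥ 26m^5 - 2m^4 for all m ≥ 28.
Base case (m = 28): 2·2^m = 536870912 and 26m^5 - 2m^4 = 446240256, so 536870912 ≥ 446240256.
For the inductive step, assume it holds for an arbitrary r ≥ 28, so 2·2^r ≥ 26r^5 - 2r^4.
Then 2·2^(r + 1) = 2·(2·2^r) ≥ 2·(26r^5 - 2r^4).
Also, for r ≥ 28 we have 2·(26r^5 - 2r^4) ≥ 26(r+1)^5 - 2(r+1)^4, since 2·(26r^5 - 2r^4) − (26(r+1)^5 - 2(r+1)^4) = 26r^5 - 132r^4 - 252r^3 - 248r^2 - 122r - 24, which is nonnegative for all r ≥ 28.
Combining, 2·2^(r + 1) ≥ 26(r+1)^5 - 2(r+1)^4.
Hence, by induction on m, the claim holds for every m ≥ 28.
Hence the smallest such n_0 is 28.

n_0 = 28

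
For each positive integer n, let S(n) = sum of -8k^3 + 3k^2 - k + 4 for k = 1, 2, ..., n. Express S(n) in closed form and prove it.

S(n) = -n(2n^3 + 3n^2 + n - 4)

We claim S(n) = -n(2n^3 + 3n^2 + n - 4) for all n ≥ 1.
Base case (n = 1): S(1) = -2, and the closed form gives -2. They agree.
Inductive step: assume the claim holds for n = k, so S(k) = k(-2k^3 - 3k^2 - k + 4).
Then S(k+1) = S(k) + (-k - 8(k + 1)^3 + 3(k + 1)^2 + 3) = (k(-2k^3 - 3k^2 - k + 4)) + (-k - 8(k + 1)^3 + 3(k + 1)^2 + 3).
Simplifying, S(k+1) = -(k + 1)(2k^3 + 9k^2 + 13k + 2) = -(k+1)(2(k+1)^3 + 3(k+1)^2 + (k+1) - 4),
which is the closed form with n = k+1.
By the principle of mathematical induction, the result holds for all n ≥ 1.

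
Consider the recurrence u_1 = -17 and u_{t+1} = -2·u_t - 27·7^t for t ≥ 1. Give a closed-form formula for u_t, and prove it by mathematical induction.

Computing the first terms: u_1 = -17, u_2 = -155, u_3 = -1013. This suggests u_t = (-2)^(t + 1) - 3·7^t.
When t = 1: the formula gives -17 = -17 = u_1.
Inductive step: assume the claim holds for t = j, so u_j = (-2)^(j + 1) - 3·7^j.
Then u_{j+1} = -2·u_j - 27·7^j = -2·((-2)^(j + 1) - 3·7^j) - 27·7^j = (-2)^(j + 2) - 3·7^(j + 1) = (-2)^((j+1) + 1) - 3·7^(j+1),
which is the claimed formula at t = j+1.
Hence, by induction on t, the claim holds for every t ≥ 1.

u_t = (-2)^(t + 1) - 3·7^t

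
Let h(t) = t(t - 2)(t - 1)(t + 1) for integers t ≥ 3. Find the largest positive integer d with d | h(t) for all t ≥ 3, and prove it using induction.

d = 24

Computing the first values: h(3) = 24 and h(4) = 120; gcd(24, 120) = 24, so d ≤ 24.
We prove 24 | t(t - 2)(t - 1)(t + 1) for all t ≥ 3 by induction on t.
Base step (t = 3): h(3) = 24 = 24·(1), so 24 | h(3).
For the inductive step, assume it holds for an arbitrary m ≥ 3, i.e. 24 | h(m). Then
h(m+1) − h(m) = (m-1)·m·(m+1)·(m+2) − (m-2)·(m-1)·m·(m+1) = (m-1)·m·(m+1)·[(m+2) − (m-2)] = 4·(m-1)·m·(m+1). The product of 3 consecutive integers is divisible by (3)! = 6, so h(m+1) − h(m) is divisible by 4·6 = 24. By the inductive hypothesis 24 | h(m), hence 24 | h(m+1).
Hence, by induction on t, the claim holds for every t ≥ 3.
Therefore the largest such d is 24.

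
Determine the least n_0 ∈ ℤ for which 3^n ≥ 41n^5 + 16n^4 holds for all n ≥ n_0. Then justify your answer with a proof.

n_0 = 17

At n = 16: 43046721 < 44040192, so the inequality fails and n_0 ≥ 17. We prove 3^n ≥ 41n^5 + 16n^4 for all n ≥ 17.
For the base case n = 17: 3^n = 129140163 and 41n^5 + 16n^4 = 59550473, so 129140163 ≥ 59550473.
Inductive step: suppose the statement holds for some r ≥ 17, so 3^r ≥ 41r^5 + 16r^4.
Then 3^(r + 1) = 3·(3^r) ≥ 3·(41r^5 + 16r^4).
Also, for r ≥ 17 we have 3·(41r^5 + 16r^4) ≥ 41(r+1)^5 + 16(r+1)^4, since 3·(41r^5 + 16r^4) − (41(r+1)^5 + 16(r+1)^4) = 82r^5 - 173r^4 - 474r^3 - 506r^2 - 269r - 57, which is nonnegative for all r ≥ 17.
Combining, 3^(r + 1) ≥ 41(r+1)^5 + 16(r+1)^4.
This completes the induction.
Hence the smallest such n_0 is 17.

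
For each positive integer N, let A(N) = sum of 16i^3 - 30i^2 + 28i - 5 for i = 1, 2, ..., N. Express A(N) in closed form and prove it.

We claim A(N) = N(4N^3 - 2N^2 + 3N + 4) for all N ≥ 1.
Base case (N = 1): A(1) = 9, and the closed form gives 9. They agree.
Inductive step: suppose the statement holds for some i ≥ 1, so A(i) = i(4i^3 - 2i^2 + 3i + 4).
Then A(i+1) = A(i) + (16i^3 + 18i^2 + 16i + 9) = (i(4i^3 - 2i^2 + 3i + 4)) + (16i^3 + 18i^2 + 16i + 9).
Simplifying, A(i+1) = (i + 1)(4i^3 + 10i^2 + 11i + 9) = (i+1)(4(i+1)^3 - 2(i+1)^2 + 3(i+1) + 4),
which is the closed form with N = i+1.
By the principle of mathematical induction, the result holds for all N ≥ 1.

A(N) = N(4N^3 - 2N^2 + 3N + 4)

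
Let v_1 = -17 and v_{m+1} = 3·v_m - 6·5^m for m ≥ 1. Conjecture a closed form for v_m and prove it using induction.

Computing the first terms: v_1 = -17, v_2 = -81, v_3 = -393. This suggests v_m = -2·3^(m - 1) - 3·5^m.
When m = 1: the formula gives -17 = -17 = v_1.
For the inductive step, assume it holds for an arbitrary p ≥ 1, so v_p = -2·3^(p - 1) - 3·5^p.
Then v_{p+1} = 3·v_p - 6·5^p = 3·(-2·3^(p - 1) - 3·5^p) - 6·5^p = -2·3^p - 3·5^(p + 1) = -2·3^((p+1) - 1) - 3·5^(p+1),
which is the claimed formula at m = p+1.
This completes the induction.

v_m = -2·3^(m - 1) - 3·5^m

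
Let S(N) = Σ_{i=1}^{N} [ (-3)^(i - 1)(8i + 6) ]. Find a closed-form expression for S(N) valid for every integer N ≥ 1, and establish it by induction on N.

S(N) = -2(-3)^N(N + 1) + 2

We claim S(N) = -2(-3)^N(N + 1) + 2 for all N ≥ 1.
When N = 1: S(1) = 14, and the closed form gives 14. They agree.
Suppose the result is true for N = i, so S(i) = -2(-3)^i(i + 1) + 2.
Then S(i+1) = S(i) + ((-3)^i(8i + 14)) = (-2(-3)^i(i + 1) + 2) + ((-3)^i(8i + 14)).
Simplifying, S(i+1) = 6(-3)^i·i + 12(-3)^i + 2 = -2(-3)^(i+1)((i+1) + 1) + 2,
which is the closed form with N = i+1.
By the principle of mathematical induction, the result holds for all N ≥ 1.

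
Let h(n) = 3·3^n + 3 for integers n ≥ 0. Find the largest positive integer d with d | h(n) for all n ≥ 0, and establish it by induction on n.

Computing the first values: h(0) = 6 and h(1) = 12; gcd(6, 12) = 6, so d ≤ 6.
We prove 6 | 3·3^n + 3 for all n ≥ 0 by induction on n.
Base case (n = 0): h(0) = 6 = 6·(1), so 6 | h(0).
For the inductive step, assume it holds for an arbitrary k ≥ 0, i.e. 6 | h(k). Then
h(k+1) = 3·3^(k+1) + 3 = 3·(3·3^k + 3) - 6 = 3·h(k) - 6. The first term is divisible by 6 by the inductive hypothesis, and -6 is divisible by 6. Hence 6 | h(k+1).
By induction, the statement is established for all n ≥ 0.
Therefore the largest such d is 6.

d = 6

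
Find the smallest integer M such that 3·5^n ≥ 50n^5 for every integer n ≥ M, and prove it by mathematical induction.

At n = 8: 1171875 < 1638400, so the inequality fails and M ≥ 9. We prove 3·5^n ≥ 50n^5 for all n ≥ 9.
For the base case n = 9: 3·5^n = 5859375 and 50n^5 = 2952450, so 5859375 ≥ 2952450.
Inductive step: assume the claim holds for n = k, so 3·5^k ≥ 50k^5.
Then 3·5^(k + 1) = 5·(3·5^k) ≥ 5·(50k^5).
Also, for k ≥ 9 we have 5·(50k^5) ≥ 50(k+1)^5, since 5 ≥ (1 + 1/k)^5 for all k ≥ 9.
Combining, 3·5^(k + 1) ≥ 50(k+1)^5.
By induction, the statement is established for all n ≥ 9.
Hence the smallest such M is 9.

M = 9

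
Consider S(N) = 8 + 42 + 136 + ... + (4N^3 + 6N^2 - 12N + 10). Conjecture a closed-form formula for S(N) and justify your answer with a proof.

We claim S(N) = N(N^3 + 4N^2 - 2N + 5) for all N ≥ 1.
Base case (N = 1): S(1) = 8, and the closed form gives 8. They agree.
Suppose the result is true for N = i, so S(i) = i(i^3 + 4i^2 - 2i + 5).
Then S(i+1) = S(i) + (4i^3 + 18i^2 + 12i + 8) = (i(i^3 + 4i^2 - 2i + 5)) + (4i^3 + 18i^2 + 12i + 8).
Simplifying, S(i+1) = (i + 1)(i^3 + 7i^2 + 9i + 8) = (i+1)((i+1)^3 + 4(i+1)^2 - 2(i+1) + 5),
which is the closed form with N = i+1.
Hence, by induction on N, the claim holds for every N ≥ 1.

S(N) = N(N^3 + 4N^2 - 2N + 5)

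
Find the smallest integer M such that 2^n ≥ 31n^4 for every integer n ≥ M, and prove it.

M = 24

At n = 23: 8388608 < 8675071, so the inequality fails and M ≥ 24. We prove 2^n ≥ 31n^4 for all n ≥ 24.
For the base case n = 24: 2^n = 16777216 and 31n^4 = 10285056, so 16777216 ≥ 10285056.
Inductive step: assume the claim holds for n = r, so 2^r ≥ 31r^4.
Then 2^(r + 1) = 2·(2^r) ≥ 2·(31r^4).
Also, for r ≥ 24 we have 2·(31r^4) ≥ 31(r+1)^4, since 2 ≥ (1 + 1/r)^4 for all r ≥ 24.
Combining, 2^(r + 1) ≥ 31(r+1)^4.
By the principle of mathematical induction, the result holds for all n ≥ 24.
Hence the smallest such M is 24.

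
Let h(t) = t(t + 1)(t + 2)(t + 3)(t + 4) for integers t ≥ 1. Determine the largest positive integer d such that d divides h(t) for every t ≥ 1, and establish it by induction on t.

d = 120

Computing the first values: h(1) = 120 and h(2) = 720; gcd(120, 720) = 120, so d ≤ 120.
We prove 120 | t(t + 1)(t + 2)(t + 3)(t + 4) for all t ≥ 1 by induction on t.
Base step (t = 1): h(1) = 120 = 120·(1), so 120 | h(1).
Inductive step: suppose the statement holds for some r ≥ 1, i.e. 120 | h(r). Then
h(r+1) − h(r) = (r+1)·(r+2)·(r+3)·(r+4)·(r+5) − r·(r+1)·(r+2)·(r+3)·(r+4) = (r+1)·(r+2)·(r+3)·(r+4)·[(r+5) − r] = 5·(r+1)·(r+2)·(r+3)·(r+4). The product of 4 consecutive integers is divisible by (4)! = 24, so h(r+1) − h(r) is divisible by 5·24 = 120. By the inductive hypothesis 120 | h(r), hence 120 | h(r+1).
By induction, the statement is established for all t ≥ 1.
Therefore the largest such d is 120.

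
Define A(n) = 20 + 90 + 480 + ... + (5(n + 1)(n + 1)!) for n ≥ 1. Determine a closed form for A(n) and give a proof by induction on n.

A(n) = 5(n + 2)! - 10

We claim A(n) = 5(n + 2)! - 10 for all n ≥ 1.
Base case (n = 1): A(1) = 20, and the closed form gives 20. They agree.
Inductive step: assume the claim holds for n = m, so A(m) = 5(m + 2)! - 10.
Then A(m+1) = A(m) + (5(m + 2)(m + 2)!) = (5(m + 2)! - 10) + (5(m + 2)(m + 2)!).
Simplifying, A(m+1) = 5((m+1) + 2)! - 10,
which is the closed form with n = m+1.
Hence, by induction on n, the claim holds for every n ≥ 1.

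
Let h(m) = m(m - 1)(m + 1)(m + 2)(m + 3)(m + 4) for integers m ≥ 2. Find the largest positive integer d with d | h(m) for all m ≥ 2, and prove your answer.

Computing the first values: h(2) = 720 and h(3) = 5040; gcd(720, 5040) = 720, so d ≤ 720.
We prove 720 | m(m - 1)(m + 1)(m + 2)(m + 3)(m + 4) for all m ≥ 2 by induction on m.
Base case (m = 2): h(2) = 720 = 720·(1), so 720 | h(2).
Inductive step: assume the claim holds for m = p, i.e. 720 | h(p). Then
h(p+1) − h(p) = p·(p+1)·(p+2)·(p+3)·(p+4)·(p+5) − (p-1)·p·(p+1)·(p+2)·(p+3)·(p+4) = p·(p+1)·(p+2)·(p+3)·(p+4)·[(p+5) − (p-1)] = 6·p·(p+1)·(p+2)·(p+3)·(p+4). The product of 5 consecutive integers is divisible by (5)! = 120, so h(p+1) − h(p) is divisible by 6·120 = 720. By the inductive hypothesis 720 | h(p), hence 720 | h(p+1).
By the principle of mathematical induction, the result holds for all m ≥ 2.
Therefore the largest such d is 720.

d = 720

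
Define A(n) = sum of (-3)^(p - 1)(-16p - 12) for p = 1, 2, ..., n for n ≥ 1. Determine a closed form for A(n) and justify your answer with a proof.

We claim A(n) = 4(-3)^n(n + 1) - 4 for all n ≥ 1.
For the base case n = 1: A(1) = -28, and the closed form gives -28. They agree.
Inductive step: assume the claim holds for n = p, so A(p) = 4(-3)^p(p + 1) - 4.
Then A(p+1) = A(p) + ((-3)^p(-16p - 28)) = (4(-3)^p(p + 1) - 4) + ((-3)^p(-16p - 28)).
Simplifying, A(p+1) = -12(-3)^p·p - 24(-3)^p - 4 = 4(-3)^(p+1)((p+1) + 1) - 4,
which is the closed form with n = p+1.
Hence, by induction on n, the claim holds for every n ≥ 1.

A(n) = 4(-3)^n(n + 1) - 4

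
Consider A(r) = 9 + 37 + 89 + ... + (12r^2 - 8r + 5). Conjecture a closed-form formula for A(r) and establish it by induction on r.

A(r) = r(4r^2 + 2r + 3)

We claim A(r) = r(4r^2 + 2r + 3) for all r ≥ 1.
Base step (r = 1): A(1) = 9, and the closed form gives 9. They agree.
Inductive step: suppose the statement holds for some i ≥ 1, so A(i) = i(4i^2 + 2i + 3).
Then A(i+1) = A(i) + (12i^2 + 16i + 9) = (i(4i^2 + 2i + 3)) + (12i^2 + 16i + 9).
Simplifying, A(i+1) = (i + 1)(4i^2 + 10i + 9) = (i+1)(4(i+1)^2 + 2(i+1) + 3),
which is the closed form with r = i+1.
This completes the induction.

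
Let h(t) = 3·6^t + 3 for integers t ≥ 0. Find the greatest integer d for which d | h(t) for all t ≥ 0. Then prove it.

d = 3

Computing the first values: h(0) = 6 and h(1) = 21; gcd(6, 21) = 3, so d ≤ 3.
We prove 3 | 3·6^t + 3 for all t ≥ 0 by induction on t.
When t = 0: h(0) = 6 = 3·(2), so 3 | h(0).
Inductive step: assume the claim holds for t = r, i.e. 3 | h(r). Then
h(r+1) = 3·6^(r+1) + 3 = 6·(3·6^r + 3) - 15 = 6·h(r) - 15. The first term is divisible by 3 by the inductive hypothesis, and -15 is divisible by 3. Hence 3 | h(r+1).
This completes the induction.
Therefore the largest such d is 3.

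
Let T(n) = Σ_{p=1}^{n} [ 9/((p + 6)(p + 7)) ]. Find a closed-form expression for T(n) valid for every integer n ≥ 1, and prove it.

T(n) = 9n/(7(n + 7))

We claim T(n) = 9n/(7(n + 7)) for all n ≥ 1.
Base step (n = 1): T(1) = 9/56, and the closed form gives 9/56. They agree.
Suppose the result is true for n = p, so T(p) = 9p/(7(p + 7)).
Then T(p+1) = T(p) + (9/((p + 7)(p + 8))) = (9p/(7(p + 7))) + (9/((p + 7)(p + 8))).
Simplifying, T(p+1) = 9(p + 1)/(7(p + 8)) = 9(p+1)/(7((p+1) + 7)),
which is the closed form with n = p+1.
By the principle of mathematical induction, the result holds for all n ≥ 1.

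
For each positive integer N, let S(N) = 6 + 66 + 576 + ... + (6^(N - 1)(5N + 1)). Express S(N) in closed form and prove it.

We claim S(N) = 6^N·N for all N ≥ 1.
Base step (N = 1): S(1) = 6, and the closed form gives 6. They agree.
Inductive step: suppose the statement holds for some k ≥ 1, so S(k) = 6^k·k.
Then S(k+1) = S(k) + (6^k(5k + 6)) = (6^k·k) + (6^k(5k + 6)).
Simplifying, S(k+1) = 6^(k + 1)(k + 1) = 6^(k+1)·(k+1),
which is the closed form with N = k+1.
Hence, by induction on N, the claim holds for every N ≥ 1.

S(N) = 6^N·N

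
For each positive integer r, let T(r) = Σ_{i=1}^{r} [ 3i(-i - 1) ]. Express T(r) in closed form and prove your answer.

T(r) = -r(r + 1)(r + 2)

We claim T(r) = -r(r + 1)(r + 2) for all r ≥ 1.
When r = 1: T(1) = -6, and the closed form gives -6. They agree.
Suppose the result is true for r = i, so T(i) = i(-i^2 - 3i - 2).
Then T(i+1) = T(i) + (-3(i + 1)(i + 2)) = (i(-i^2 - 3i - 2)) + (-3(i + 1)(i + 2)).
Simplifying, T(i+1) = -(i + 1)(i + 2)(i + 3) = -(i+1)((i+1) + 1)((i+1) + 2),
which is the closed form with r = i+1.
This completes the induction.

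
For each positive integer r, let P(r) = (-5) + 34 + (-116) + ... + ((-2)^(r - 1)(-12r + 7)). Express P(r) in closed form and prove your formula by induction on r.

P(r) = (-2)^r(4r - 1) + 1

We claim P(r) = (-2)^r(4r - 1) + 1 for all r ≥ 1.
When r = 1: P(1) = -5, and the closed form gives -5. They agree.
Inductive step: assume the claim holds for r = p, so P(p) = (-2)^p(4p - 1) + 1.
Then P(p+1) = P(p) + ((-2)^p(-12p - 5)) = ((-2)^p(4p - 1) + 1) + ((-2)^p(-12p - 5)).
Simplifying, P(p+1) = -8(-2)^p·p - 6(-2)^p + 1 = (-2)^(p+1)(4(p+1) - 1) + 1,
which is the closed form with r = p+1.
This completes the induction.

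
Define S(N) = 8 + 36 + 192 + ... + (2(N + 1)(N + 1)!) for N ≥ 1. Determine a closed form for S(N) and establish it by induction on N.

S(N) = 2(N + 2)! - 4

We claim S(N) = 2(N + 2)! - 4 for all N ≥ 1.
Base case (N = 1): S(1) = 8, and the closed form gives 8. They agree.
Suppose the result is true for N = p, so S(p) = 2(p + 2)! - 4.
Then S(p+1) = S(p) + (2(p + 2)(p + 2)!) = (2(p + 2)! - 4) + (2(p + 2)(p + 2)!).
Simplifying, S(p+1) = 2((p+1) + 2)! - 4,
which is the closed form with N = p+1.
This completes the induction.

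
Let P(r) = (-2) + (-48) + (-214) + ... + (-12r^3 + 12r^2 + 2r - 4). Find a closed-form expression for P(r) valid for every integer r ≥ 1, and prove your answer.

P(r) = -r(3r - 1)(r^2 + r - 1)

We claim P(r) = -r(3r - 1)(r^2 + r - 1) for all r ≥ 1.
When r = 1: P(1) = -2, and the closed form gives -2. They agree.
For the inductive step, assume it holds for an arbitrary k ≥ 1, so P(k) = k(-3k^3 - 2k^2 + 4k - 1).
Then P(k+1) = P(k) + (-12k^3 - 24k^2 - 10k - 2) = (k(-3k^3 - 2k^2 + 4k - 1)) + (-12k^3 - 24k^2 - 10k - 2).
Simplifying, P(k+1) = -(k + 1)(3k + 2)(k^2 + 3k + 1) = -(k+1)(3(k+1) - 1)((k+1)^2 + (k+1) - 1),
which is the closed form with r = k+1.
By the principle of mathematical induction, the result holds for all r ≥ 1.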